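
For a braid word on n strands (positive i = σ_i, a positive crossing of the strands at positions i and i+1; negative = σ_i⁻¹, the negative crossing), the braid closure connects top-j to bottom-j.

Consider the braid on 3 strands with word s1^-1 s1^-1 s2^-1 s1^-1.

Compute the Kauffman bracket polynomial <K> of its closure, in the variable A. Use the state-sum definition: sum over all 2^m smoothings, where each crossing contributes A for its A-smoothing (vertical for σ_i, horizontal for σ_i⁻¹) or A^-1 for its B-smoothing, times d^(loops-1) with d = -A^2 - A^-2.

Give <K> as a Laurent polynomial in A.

Braid: s1^-1 s1^-1 s2^-1 s1^-1 on 3 strands, 4 crossings.
Writhe w = (#positive) - (#negative) = 0 - 4 = -4.
State-sum expansion of <K>. There are 2^4 = 16 states.
Smooth each crossing (0=||, 1=⌣⌢); contribution A^(Σ sign_k(1-2s_k)) * d^(L-1).
  state 0000: A-exp=-4, loops=3, term = A^-4 * d^2
  state 0001: A-exp=-2, loops=2, term = A^-2 * d^1
  state 0010: A-exp=-2, loops=2, term = A^-2 * d^1
  state 0011: A-exp=+0, loops=1, term = A^0 * d^0
  state 0100: A-exp=-2, loops=2, term = A^-2 * d^1
  state 0101: A-exp=+0, loops=3, term = A^0 * d^2
  state 0110: A-exp=+0, loops=1, term = A^0 * d^0
  state 0111: A-exp=+2, loops=2, term = A^2 * d^1
  state 1000: A-exp=-2, loops=2, term = A^-2 * d^1
  state 1001: A-exp=+0, loops=3, term = A^0 * d^2
  state 1010: A-exp=+0, loops=1, term = A^0 * d^0
  state 1011: A-exp=+2, loops=2, term = A^2 * d^1
  state 1100: A-exp=+0, loops=3, term = A^0 * d^2
  state 1101: A-exp=+2, loops=4, term = A^2 * d^3
  state 1110: A-exp=+2, loops=2, term = A^2 * d^1
  state 1111: A-exp=+4, loops=3, term = A^4 * d^2
Collect the terms by A-exponent (count of states per loop number):
Powers of d = -A^2 - A^-2: d^2 = A^4 + 2 + A^-4; d^3 = -A^6 - 3*A^2 - 3*A^-2 - A^-6.
  A^4 * (d^2) = A^8 + 2*A^4 + 1
  A^2 * (3*d + d^3) = -A^8 - 6*A^4 - 6 - A^-4
  A^0 * (3 + 3*d^2) = 3*A^4 + 9 + 3*A^-4
  A^-2 * (4*d) = -4 - 4*A^-4
  A^-4 * (d^2) = 1 + 2*A^-4 + A^-8
Summing the groups: <K> = -A^4 + 1 + A^-8

Answer: -A^4 + 1 + A^-8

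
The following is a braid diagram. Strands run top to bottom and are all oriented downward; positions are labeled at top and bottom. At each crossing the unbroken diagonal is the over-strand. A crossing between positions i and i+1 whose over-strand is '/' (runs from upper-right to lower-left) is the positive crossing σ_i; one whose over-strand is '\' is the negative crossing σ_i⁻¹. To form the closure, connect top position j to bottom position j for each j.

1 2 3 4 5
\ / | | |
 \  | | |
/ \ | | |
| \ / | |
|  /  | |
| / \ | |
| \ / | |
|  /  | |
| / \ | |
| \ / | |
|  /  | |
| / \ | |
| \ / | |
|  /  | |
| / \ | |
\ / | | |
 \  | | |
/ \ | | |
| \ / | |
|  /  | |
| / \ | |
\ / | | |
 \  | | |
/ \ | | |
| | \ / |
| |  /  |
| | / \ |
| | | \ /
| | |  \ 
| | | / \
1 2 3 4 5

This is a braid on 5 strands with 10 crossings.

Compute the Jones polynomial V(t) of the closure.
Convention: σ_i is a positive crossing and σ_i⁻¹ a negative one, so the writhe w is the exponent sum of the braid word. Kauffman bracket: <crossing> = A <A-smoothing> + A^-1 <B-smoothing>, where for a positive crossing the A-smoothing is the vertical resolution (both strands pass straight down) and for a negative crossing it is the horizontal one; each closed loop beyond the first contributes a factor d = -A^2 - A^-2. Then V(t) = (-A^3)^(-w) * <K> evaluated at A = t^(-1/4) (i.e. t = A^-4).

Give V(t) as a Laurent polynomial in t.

Reading the diagram top to bottom ('/'-over between positions i,i+1 = s_i, '\'-over = s_i^-1): braid word = s1^-1 s2 s2 s2 s2 s1^-1 s2 s1^-1 s3 s4^-1.
The presented braid s1^-1 s2 s2 s2 s2 s1^-1 s2 s1^-1 s3 s4^-1 on 5 strands reduces by inverse Markov moves (closure unchanged at each step):
  Destabilize: the word has the form β·s4^-1 where s4^-1 occurs only as the final letter (β ∈ B_4); drop it and the last strand → 4 strands.
  Destabilize: the word has the form β·s3 where s3 occurs only as the final letter (β ∈ B_3); drop it and the last strand → 3 strands.
Reduced to β = s1^-1 s2 s2 s2 s2 s1^-1 s2 s1^-1 on 3 strands, 8 crossings.
Compute on β:
Braid: s1^-1 s2 s2 s2 s2 s1^-1 s2 s1^-1 on 3 strands, 8 crossings.
Writhe w = (#positive) - (#negative) = 5 - 3 = 2.
State-sum expansion of <K>. There are 2^8 = 256 states.
Smooth each crossing (0=||, 1=⌣⌢); contribution A^(Σ sign_k(1-2s_k)) * d^(L-1).
Tabulate the states by total A-exponent and number of loops L (A-exp: L × count):
  A^8: L=4 ×1
  A^6: L=3 ×8
  A^4: L=2 ×22, L=4 ×6
  A^2: L=1 ×23, L=3 ×29, L=5 ×4
  A^0: L=2 ×47, L=4 ×22, L=6 ×1
  A^-2: L=3 ×48, L=5 ×8
  A^-4: L=4 ×27, L=6 ×1
  A^-6: L=5 ×8
  A^-8: L=6 ×1
Each group contributes A^e * Σ count * d^(L-1):
Powers of d = -A^2 - A^-2: d^2 = A^4 + 2 + A^-4; d^3 = -A^6 - 3*A^2 - 3*A^-2 - A^-6; d^4 = A^8 + 4*A^4 + 6 + 4*A^-4 + A^-8; d^5 = -A^10 - 5*A^6 - 10*A^2 - 10*A^-2 - 5*A^-6 - A^-10.
  A^8 * (d^3) = -A^14 - 3*A^10 - 3*A^6 - A^2
  A^6 * (8*d^2) = 8*A^10 + 16*A^6 + 8*A^2
  A^4 * (22*d + 6*d^3) = -6*A^10 - 40*A^6 - 40*A^2 - 6*A^-2
  A^2 * (23 + 29*d^2 + 4*d^4) = 4*A^10 + 45*A^6 + 105*A^2 + 45*A^-2 + 4*A^-6
  A^0 * (47*d + 22*d^3 + d^5) = -A^10 - 27*A^6 - 123*A^2 - 123*A^-2 - 27*A^-6 - A^-10
  A^-2 * (48*d^2 + 8*d^4) = 8*A^6 + 80*A^2 + 144*A^-2 + 80*A^-6 + 8*A^-10
  A^-4 * (27*d^3 + d^5) = -A^6 - 32*A^2 - 91*A^-2 - 91*A^-6 - 32*A^-10 - A^-14
  A^-6 * (8*d^4) = 8*A^2 + 32*A^-2 + 48*A^-6 + 32*A^-10 + 8*A^-14
  A^-8 * (d^5) = -A^2 - 5*A^-2 - 10*A^-6 - 10*A^-10 - 5*A^-14 - A^-18
Summing the groups: <K> = -A^14 + 2*A^10 - 2*A^6 + 4*A^2 - 4*A^-2 + 4*A^-6 - 3*A^-10 + 2*A^-14 - A^-18
Normalise by the writhe: (-A^3)^(-w) = (-A^3)^(-2) = A^-6, so f(A) = A^-6 * <K> = -A^8 + 2*A^4 - 2 + 4*A^-4 - 4*A^-8 + 4*A^-12 - 3*A^-16 + 2*A^-20 - A^-24.
Substitute A = t^(-1/4), i.e. A^e → t^(-e/4): V(t) = -t^6 + 2*t^5 - 3*t^4 + 4*t^3 - 4*t^2 + 4*t - 2 + 2*t^-1 - t^-2

Answer: -t^6 + 2*t^5 - 3*t^4 + 4*t^3 - 4*t^2 + 4*t - 2 + 2*t^-1 - t^-2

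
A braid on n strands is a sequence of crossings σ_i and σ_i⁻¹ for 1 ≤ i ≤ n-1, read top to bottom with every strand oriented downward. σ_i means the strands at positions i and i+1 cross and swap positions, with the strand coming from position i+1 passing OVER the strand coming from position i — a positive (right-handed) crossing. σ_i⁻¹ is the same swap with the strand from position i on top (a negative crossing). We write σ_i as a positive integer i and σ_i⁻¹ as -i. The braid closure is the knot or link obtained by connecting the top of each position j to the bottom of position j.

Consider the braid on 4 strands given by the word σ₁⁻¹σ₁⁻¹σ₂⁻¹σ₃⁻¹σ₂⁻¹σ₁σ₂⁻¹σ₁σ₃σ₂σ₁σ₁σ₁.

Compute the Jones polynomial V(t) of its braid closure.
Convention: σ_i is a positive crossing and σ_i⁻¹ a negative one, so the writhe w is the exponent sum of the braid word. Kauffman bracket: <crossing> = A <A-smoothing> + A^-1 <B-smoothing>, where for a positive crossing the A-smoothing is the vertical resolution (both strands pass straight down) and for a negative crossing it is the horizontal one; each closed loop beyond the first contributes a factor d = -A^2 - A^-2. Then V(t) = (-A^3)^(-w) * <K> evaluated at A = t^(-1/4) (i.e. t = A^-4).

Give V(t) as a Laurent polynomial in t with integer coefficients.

t^2 - t + 1 - t^-1 + t^-2

Derivation:
The presented braid s1^-1 s1^-1 s2^-1 s3^-1 s2^-1 s1 s2^-1 s1 s3 s2 s1 s1 s1 on 4 strands reduces by inverse Markov moves (closure unchanged at each step):
  Deconjugate: the word is γ·β·γ⁻¹ with γ = s1^-1 s1^-1 (prefix) and γ⁻¹ = s1 s1 (suffix); strip both.
Reduced to β = s2^-1 s3^-1 s2^-1 s1 s2^-1 s1 s3 s2 s1 on 4 strands, 9 crossings.
Compute on β:
Braid: s2^-1 s3^-1 s2^-1 s1 s2^-1 s1 s3 s2 s1 on 4 strands, 9 crossings.
Writhe w = (#positive) - (#negative) = 5 - 4 = 1.
State-sum expansion of <K>. There are 2^9 = 512 states.
For each crossing: s=0 is the vertical smoothing, s=1 horizontal. Crossing k contributes A^(sign_k * (1 - 2*s_k)); loop factor d = -A^2 - A^-2.
Tabulate the states by total A-exponent and number of loops L (A-exp: L × count):
  A^9: L=4 ×1
  A^7: L=3 ×7, L=5 ×2
  A^5: L=2 ×19, L=4 ×16, L=6 ×1
  A^3: L=1 ×21, L=3 ×55, L=5 ×8
  A^1: L=2 ×92, L=4 ×34
  A^-1: L=1 ×37, L=3 ×87, L=5 ×2
  A^-3: L=2 ×64, L=4 ×20
  A^-5: L=1 ×11, L=3 ×23, L=5 ×2
  A^-7: L=2 ×6, L=4 ×3
  A^-9: L=3 ×1
Each group contributes A^e * Σ count * d^(L-1):
Powers of d = -A^2 - A^-2: d^2 = A^4 + 2 + A^-4; d^3 = -A^6 - 3*A^2 - 3*A^-2 - A^-6; d^4 = A^8 + 4*A^4 + 6 + 4*A^-4 + A^-8; d^5 = -A^10 - 5*A^6 - 10*A^2 - 10*A^-2 - 5*A^-6 - A^-10.
  A^9 * (d^3) = -A^15 - 3*A^11 - 3*A^7 - A^3
  A^7 * (7*d^2 + 2*d^4) = 2*A^15 + 15*A^11 + 26*A^7 + 15*A^3 + 2*A^-1
  A^5 * (19*d + 16*d^3 + d^5) = -A^15 - 21*A^11 - 77*A^7 - 77*A^3 - 21*A^-1 - A^-5
  A^3 * (21 + 55*d^2 + 8*d^4) = 8*A^11 + 87*A^7 + 179*A^3 + 87*A^-1 + 8*A^-5
  A^1 * (92*d + 34*d^3) = -34*A^7 - 194*A^3 - 194*A^-1 - 34*A^-5
  A^-1 * (37 + 87*d^2 + 2*d^4) = 2*A^7 + 95*A^3 + 223*A^-1 + 95*A^-5 + 2*A^-9
  A^-3 * (64*d + 20*d^3) = -20*A^3 - 124*A^-1 - 124*A^-5 - 20*A^-9
  A^-5 * (11 + 23*d^2 + 2*d^4) = 2*A^3 + 31*A^-1 + 69*A^-5 + 31*A^-9 + 2*A^-13
  A^-7 * (6*d + 3*d^3) = -3*A^-1 - 15*A^-5 - 15*A^-9 - 3*A^-13
  A^-9 * (d^2) = A^-5 + 2*A^-9 + A^-13
Summing the groups: <K> = -A^11 + A^7 - A^3 + A^-1 - A^-5
Normalise by the writhe: (-A^3)^(-w) = (-A^3)^(-1) = -A^-3, so f(A) = -A^-3 * <K> = A^8 - A^4 + 1 - A^-4 + A^-8.
Substitute A = t^(-1/4), i.e. A^e → t^(-e/4): V(t) = t^2 - t + 1 - t^-1 + t^-2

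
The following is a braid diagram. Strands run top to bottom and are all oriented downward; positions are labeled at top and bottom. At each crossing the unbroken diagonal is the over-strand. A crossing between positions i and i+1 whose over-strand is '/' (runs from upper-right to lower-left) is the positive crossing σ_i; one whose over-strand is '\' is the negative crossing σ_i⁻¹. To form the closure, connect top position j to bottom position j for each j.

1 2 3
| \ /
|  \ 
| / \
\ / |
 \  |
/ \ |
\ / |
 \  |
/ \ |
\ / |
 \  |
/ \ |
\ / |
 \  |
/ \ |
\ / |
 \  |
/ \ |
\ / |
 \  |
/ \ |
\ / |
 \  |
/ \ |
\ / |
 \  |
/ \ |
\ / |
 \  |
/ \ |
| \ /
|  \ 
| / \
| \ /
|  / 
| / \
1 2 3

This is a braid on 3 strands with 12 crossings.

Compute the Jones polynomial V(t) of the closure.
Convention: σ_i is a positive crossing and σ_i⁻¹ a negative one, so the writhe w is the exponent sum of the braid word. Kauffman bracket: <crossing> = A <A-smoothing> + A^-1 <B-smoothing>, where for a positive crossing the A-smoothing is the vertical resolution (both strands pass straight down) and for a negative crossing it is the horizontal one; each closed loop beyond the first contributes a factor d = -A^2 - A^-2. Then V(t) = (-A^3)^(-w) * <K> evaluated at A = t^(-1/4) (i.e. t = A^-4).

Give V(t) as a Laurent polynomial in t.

Reading the diagram top to bottom ('/'-over between positions i,i+1 = s_i, '\'-over = s_i^-1): braid word = s2^-1 s1^-1 s1^-1 s1^-1 s1^-1 s1^-1 s1^-1 s1^-1 s1^-1 s1^-1 s2^-1 s2.
The presented braid s2^-1 s1^-1 s1^-1 s1^-1 s1^-1 s1^-1 s1^-1 s1^-1 s1^-1 s1^-1 s2^-1 s2 on 3 strands reduces by inverse Markov moves (closure unchanged at each step):
  Deconjugate: the word is γ·β·γ⁻¹ with γ = s2^-1 (prefix) and γ⁻¹ = s2 (suffix); strip both.
  Destabilize: the word has the form β·s2^-1 where s2^-1 occurs only as the final letter (β ∈ B_2); drop it and the last strand → 2 strands.
Reduced to β = s1^-1 s1^-1 s1^-1 s1^-1 s1^-1 s1^-1 s1^-1 s1^-1 s1^-1 on 2 strands, 9 crossings.
Compute on β:
Braid: s1^-1 s1^-1 s1^-1 s1^-1 s1^-1 s1^-1 s1^-1 s1^-1 s1^-1 on 2 strands, 9 crossings.
Writhe w = (#positive) - (#negative) = 0 - 9 = -9.
Computing the Kauffman bracket via state sum. There are 2^9 = 512 states.
Smooth each crossing (0=||, 1=⌣⌢); contribution A^(Σ sign_k(1-2s_k)) * d^(L-1).
Tabulate the states by total A-exponent and number of loops L (A-exp: L × count):
  A^9: L=9 ×1
  A^7: L=8 ×9
  A^5: L=7 ×36
  A^3: L=6 ×84
  A^1: L=5 ×126
  A^-1: L=4 ×126
  A^-3: L=3 ×84
  A^-5: L=2 ×36
  A^-7: L=1 ×9
  A^-9: L=2 ×1
Each group contributes A^e * Σ count * d^(L-1):
Powers of d = -A^2 - A^-2: d^2 = A^4 + 2 + A^-4; d^3 = -A^6 - 3*A^2 - 3*A^-2 - A^-6; d^4 = A^8 + 4*A^4 + 6 + 4*A^-4 + A^-8; d^5 = -A^10 - 5*A^6 - 10*A^2 - 10*A^-2 - 5*A^-6 - A^-10; d^6 = A^12 + 6*A^8 + 15*A^4 + 20 + 15*A^-4 + 6*A^-8 + A^-12; d^7 = -A^14 - 7*A^10 - 21*A^6 - 35*A^2 - 35*A^-2 - 21*A^-6 - 7*A^-10 - A^-14; d^8 = A^16 + 8*A^12 + 28*A^8 + 56*A^4 + 70 + 56*A^-4 + 28*A^-8 + 8*A^-12 + A^-16.
  A^9 * (d^8) = A^25 + 8*A^21 + 28*A^17 + 56*A^13 + 70*A^9 + 56*A^5 + 28*A + 8*A^-3 + A^-7
  A^7 * (9*d^7) = -9*A^21 - 63*A^17 - 189*A^13 - 315*A^9 - 315*A^5 - 189*A - 63*A^-3 - 9*A^-7
  A^5 * (36*d^6) = 36*A^17 + 216*A^13 + 540*A^9 + 720*A^5 + 540*A + 216*A^-3 + 36*A^-7
  A^3 * (84*d^5) = -84*A^13 - 420*A^9 - 840*A^5 - 840*A - 420*A^-3 - 84*A^-7
  A^1 * (126*d^4) = 126*A^9 + 504*A^5 + 756*A + 504*A^-3 + 126*A^-7
  A^-1 * (126*d^3) = -126*A^5 - 378*A - 378*A^-3 - 126*A^-7
  A^-3 * (84*d^2) = 84*A + 168*A^-3 + 84*A^-7
  A^-5 * (36*d) = -36*A^-3 - 36*A^-7
  A^-7 * (9) = 9*A^-7
  A^-9 * (d) = -A^-7 - A^-11
Summing the groups: <K> = A^25 - A^21 + A^17 - A^13 + A^9 - A^5 + A - A^-3 - A^-11
Normalise by the writhe: (-A^3)^(-w) = (-A^3)^(9) = -A^27, so f(A) = -A^27 * <K> = -A^52 + A^48 - A^44 + A^40 - A^36 + A^32 - A^28 + A^24 + A^16.
Substitute A = t^(-1/4), i.e. A^e → t^(-e/4): V(t) = t^-4 + t^-6 - t^-7 + t^-8 - t^-9 + t^-10 - t^-11 + t^-12 - t^-13

Answer: t^-4 + t^-6 - t^-7 + t^-8 - t^-9 + t^-10 - t^-11 + t^-12 - t^-13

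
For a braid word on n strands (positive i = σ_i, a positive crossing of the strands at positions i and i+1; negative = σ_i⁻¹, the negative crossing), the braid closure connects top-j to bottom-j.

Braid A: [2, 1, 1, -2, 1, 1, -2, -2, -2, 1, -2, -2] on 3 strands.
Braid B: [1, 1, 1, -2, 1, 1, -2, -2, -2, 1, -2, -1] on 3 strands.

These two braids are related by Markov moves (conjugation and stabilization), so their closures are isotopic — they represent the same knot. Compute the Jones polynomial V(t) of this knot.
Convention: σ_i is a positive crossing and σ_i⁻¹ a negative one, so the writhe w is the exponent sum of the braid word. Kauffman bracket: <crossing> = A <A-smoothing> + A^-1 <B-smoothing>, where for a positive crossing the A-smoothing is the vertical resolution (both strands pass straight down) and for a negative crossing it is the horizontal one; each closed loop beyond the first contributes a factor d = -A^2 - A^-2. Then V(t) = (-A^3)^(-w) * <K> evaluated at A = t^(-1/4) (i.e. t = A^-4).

Markov-equivalent braids have isotopic closures, hence identical knot invariants. Strip the Markov moves from each word to reach a common short braid β, then compute V(t) once on β.
Braid A: s2 s1 s1 s2^-1 s1 s1 s2^-1 s2^-1 s2^-1 s1 s2^-1 s2^-1 on 3 strands reduces by inverse Markov moves (closure unchanged at each step):
  Deconjugate: the word is γ·β·γ⁻¹ with γ = s2 (prefix) and γ⁻¹ = s2^-1 (suffix); strip both.
Reduced to β = s1 s1 s2^-1 s1 s1 s2^-1 s2^-1 s2^-1 s1 s2^-1 on 3 strands, 10 crossings.
Braid B: s1 s1 s1 s2^-1 s1 s1 s2^-1 s2^-1 s2^-1 s1 s2^-1 s1^-1 on 3 strands reduces by inverse Markov moves (closure unchanged at each step):
  Deconjugate: the word is γ·β·γ⁻¹ with γ = s1 (prefix) and γ⁻¹ = s1^-1 (suffix); strip both.
Reduced to β = s1 s1 s2^-1 s1 s1 s2^-1 s2^-1 s2^-1 s1 s2^-1 on 3 strands, 10 crossings.
Both give the same β = s1 s1 s2^-1 s1 s1 s2^-1 s2^-1 s2^-1 s1 s2^-1 on 3 strands, so one state sum suffices:
Braid: s1 s1 s2^-1 s1 s1 s2^-1 s2^-1 s2^-1 s1 s2^-1 on 3 strands, 10 crossings.
Writhe w = (#positive) - (#negative) = 5 - 5 = 0.
Computing the Kauffman bracket via state sum. There are 2^10 = 1024 states.
Each crossing splits two ways (0=vertical, 1=horizontal). The state's weight is A^(#A-smoothings - #B-smoothings) * d^(loops - 1).
Tabulate the states by total A-exponent and number of loops L (A-exp: L × count):
  A^10: L=6 ×1
  A^8: L=5 ×10
  A^6: L=4 ×43, L=6 ×2
  A^4: L=3 ×98, L=5 ×22
  A^2: L=2 ×121, L=4 ×83, L=6 ×6
  A^0: L=1 ×73, L=3 ×140, L=5 ×38, L=7 ×1
  A^-2: L=2 ×121, L=4 ×79, L=6 ×10
  A^-4: L=3 ×95, L=5 ×24, L=7 ×1
  A^-6: L=4 ×42, L=6 ×3
  A^-8: L=5 ×10
  A^-10: L=6 ×1
Each group contributes A^e * Σ count * d^(L-1):
Powers of d = -A^2 - A^-2: d^2 = A^4 + 2 + A^-4; d^3 = -A^6 - 3*A^2 - 3*A^-2 - A^-6; d^4 = A^8 + 4*A^4 + 6 + 4*A^-4 + A^-8; d^5 = -A^10 - 5*A^6 - 10*A^2 - 10*A^-2 - 5*A^-6 - A^-10; d^6 = A^12 + 6*A^8 + 15*A^4 + 20 + 15*A^-4 + 6*A^-8 + A^-12.
  A^10 * (d^5) = -A^20 - 5*A^16 - 10*A^12 - 10*A^8 - 5*A^4 - 1
  A^8 * (10*d^4) = 10*A^16 + 40*A^12 + 60*A^8 + 40*A^4 + 10
  A^6 * (43*d^3 + 2*d^5) = -2*A^16 - 53*A^12 - 149*A^8 - 149*A^4 - 53 - 2*A^-4
  A^4 * (98*d^2 + 22*d^4) = 22*A^12 + 186*A^8 + 328*A^4 + 186 + 22*A^-4
  A^2 * (121*d + 83*d^3 + 6*d^5) = -6*A^12 - 113*A^8 - 430*A^4 - 430 - 113*A^-4 - 6*A^-8
  A^0 * (73 + 140*d^2 + 38*d^4 + d^6) = A^12 + 44*A^8 + 307*A^4 + 601 + 307*A^-4 + 44*A^-8 + A^-12
  A^-2 * (121*d + 79*d^3 + 10*d^5) = -10*A^8 - 129*A^4 - 458 - 458*A^-4 - 129*A^-8 - 10*A^-12
  A^-4 * (95*d^2 + 24*d^4 + d^6) = A^8 + 30*A^4 + 206 + 354*A^-4 + 206*A^-8 + 30*A^-12 + A^-16
  A^-6 * (42*d^3 + 3*d^5) = -3*A^4 - 57 - 156*A^-4 - 156*A^-8 - 57*A^-12 - 3*A^-16
  A^-8 * (10*d^4) = 10 + 40*A^-4 + 60*A^-8 + 40*A^-12 + 10*A^-16
  A^-10 * (d^5) = -1 - 5*A^-4 - 10*A^-8 - 10*A^-12 - 5*A^-16 - A^-20
Summing the groups: <K> = -A^20 + 3*A^16 - 6*A^12 + 9*A^8 - 11*A^4 + 13 - 11*A^-4 + 9*A^-8 - 6*A^-12 + 3*A^-16 - A^-20
Normalise by the writhe: (-A^3)^(-w) = (-A^3)^(0) = 1, so f(A) = 1 * <K> = -A^20 + 3*A^16 - 6*A^12 + 9*A^8 - 11*A^4 + 13 - 11*A^-4 + 9*A^-8 - 6*A^-12 + 3*A^-16 - A^-20.
Substitute A = t^(-1/4), i.e. A^e → t^(-e/4): V(t) = -t^5 + 3*t^4 - 6*t^3 + 9*t^2 - 11*t + 13 - 11*t^-1 + 9*t^-2 - 6*t^-3 + 3*t^-4 - t^-5

Answer: -t^5 + 3*t^4 - 6*t^3 + 9*t^2 - 11*t + 13 - 11*t^-1 + 9*t^-2 - 6*t^-3 + 3*t^-4 - t^-5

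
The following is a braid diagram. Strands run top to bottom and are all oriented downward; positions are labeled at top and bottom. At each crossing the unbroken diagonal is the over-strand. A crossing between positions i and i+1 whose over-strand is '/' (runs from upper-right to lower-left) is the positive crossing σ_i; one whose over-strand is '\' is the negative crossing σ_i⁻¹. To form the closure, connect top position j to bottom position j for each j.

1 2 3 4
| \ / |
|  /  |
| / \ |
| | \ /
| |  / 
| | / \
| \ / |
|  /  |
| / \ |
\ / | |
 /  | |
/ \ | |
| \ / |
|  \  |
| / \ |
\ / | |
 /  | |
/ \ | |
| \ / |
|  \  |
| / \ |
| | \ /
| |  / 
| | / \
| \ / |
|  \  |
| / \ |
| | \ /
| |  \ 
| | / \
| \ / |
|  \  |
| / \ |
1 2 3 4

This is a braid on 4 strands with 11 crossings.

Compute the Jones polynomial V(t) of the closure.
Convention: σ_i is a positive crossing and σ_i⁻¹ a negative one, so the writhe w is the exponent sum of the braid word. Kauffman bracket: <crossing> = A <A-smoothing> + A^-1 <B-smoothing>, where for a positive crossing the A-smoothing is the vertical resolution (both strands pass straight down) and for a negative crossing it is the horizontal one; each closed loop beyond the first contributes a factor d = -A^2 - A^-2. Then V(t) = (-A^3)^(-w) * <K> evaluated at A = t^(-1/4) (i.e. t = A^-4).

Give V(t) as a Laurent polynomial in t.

Reading the diagram top to bottom ('/'-over between positions i,i+1 = s_i, '\'-over = s_i^-1): braid word = s2 s3 s2 s1 s2^-1 s1 s2^-1 s3 s2^-1 s3^-1 s2^-1.
The presented braid s2 s3 s2 s1 s2^-1 s1 s2^-1 s3 s2^-1 s3^-1 s2^-1 on 4 strands reduces by inverse Markov moves (closure unchanged at each step):
  Deconjugate: the word is γ·β·γ⁻¹ with γ = s2 s3 (prefix) and γ⁻¹ = s3^-1 s2^-1 (suffix); strip both.
  Deconjugate: the word is γ·β·γ⁻¹ with γ = s2 (prefix) and γ⁻¹ = s2^-1 (suffix); strip both.
  Destabilize: the word has the form β·s3 where s3 occurs only as the final letter (β ∈ B_3); drop it and the last strand → 3 strands.
Reduced to β = s1 s2^-1 s1 s2^-1 on 3 strands, 4 crossings.
Compute on β:
Braid: s1 s2^-1 s1 s2^-1 on 3 strands, 4 crossings.
Writhe w = (#positive) - (#negative) = 2 - 2 = 0.
State-sum expansion of <K>. There are 2^4 = 16 states.
Each crossing splits two ways (0=vertical, 1=horizontal). The state's weight is A^(#A-smoothings - #B-smoothings) * d^(loops - 1).
  state 0000: A-exp=+0, loops=3, term = A^0 * d^2
  state 0001: A-exp=+2, loops=2, term = A^2 * d^1
  state 0010: A-exp=-2, loops=2, term = A^-2 * d^1
  state 0011: A-exp=+0, loops=1, term = A^0 * d^0
  state 0100: A-exp=+2, loops=2, term = A^2 * d^1
  state 0101: A-exp=+4, loops=3, term = A^4 * d^2
  state 0110: A-exp=+0, loops=1, term = A^0 * d^0
  state 0111: A-exp=+2, loops=2, term = A^2 * d^1
  state 1000: A-exp=-2, loops=2, term = A^-2 * d^1
  state 1001: A-exp=+0, loops=1, term = A^0 * d^0
  state 1010: A-exp=-4, loops=3, term = A^-4 * d^2
  state 1011: A-exp=-2, loops=2, term = A^-2 * d^1
  state 1100: A-exp=+0, loops=1, term = A^0 * d^0
  state 1101: A-exp=+2, loops=2, term = A^2 * d^1
  state 1110: A-exp=-2, loops=2, term = A^-2 * d^1
  state 1111: A-exp=+0, loops=1, term = A^0 * d^0
Collect the terms by A-exponent (count of states per loop number):
Powers of d = -A^2 - A^-2: d^2 = A^4 + 2 + A^-4.
  A^4 * (d^2) = A^8 + 2*A^4 + 1
  A^2 * (4*d) = -4*A^4 - 4
  A^0 * (5 + d^2) = A^4 + 7 + A^-4
  A^-2 * (4*d) = -4 - 4*A^-4
  A^-4 * (d^2) = 1 + 2*A^-4 + A^-8
Summing the groups: <K> = A^8 - A^4 + 1 - A^-4 + A^-8
Normalise by the writhe: (-A^3)^(-w) = (-A^3)^(0) = 1, so f(A) = 1 * <K> = A^8 - A^4 + 1 - A^-4 + A^-8.
Substitute A = t^(-1/4), i.e. A^e → t^(-e/4): V(t) = t^2 - t + 1 - t^-1 + t^-2

Answer: t^2 - t + 1 - t^-1 + t^-2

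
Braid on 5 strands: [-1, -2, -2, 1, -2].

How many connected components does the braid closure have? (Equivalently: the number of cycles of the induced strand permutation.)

Track the strand permutation on 5 strands, starting from identity.
  step 1: s1^-1 swaps positions 1,2 -> [2 1 3 4 5]
  step 2: s2^-1 swaps positions 2,3 -> [2 3 1 4 5]
  step 3: s2^-1 swaps positions 2,3 -> [2 1 3 4 5]
  step 4: s1 swaps positions 1,2 -> [1 2 3 4 5]
  step 5: s2^-1 swaps positions 2,3 -> [1 3 2 4 5]
Final permutation (position -> original strand): [1 3 2 4 5]
Closure components = cycle count of this permutation = 4.

Answer: 4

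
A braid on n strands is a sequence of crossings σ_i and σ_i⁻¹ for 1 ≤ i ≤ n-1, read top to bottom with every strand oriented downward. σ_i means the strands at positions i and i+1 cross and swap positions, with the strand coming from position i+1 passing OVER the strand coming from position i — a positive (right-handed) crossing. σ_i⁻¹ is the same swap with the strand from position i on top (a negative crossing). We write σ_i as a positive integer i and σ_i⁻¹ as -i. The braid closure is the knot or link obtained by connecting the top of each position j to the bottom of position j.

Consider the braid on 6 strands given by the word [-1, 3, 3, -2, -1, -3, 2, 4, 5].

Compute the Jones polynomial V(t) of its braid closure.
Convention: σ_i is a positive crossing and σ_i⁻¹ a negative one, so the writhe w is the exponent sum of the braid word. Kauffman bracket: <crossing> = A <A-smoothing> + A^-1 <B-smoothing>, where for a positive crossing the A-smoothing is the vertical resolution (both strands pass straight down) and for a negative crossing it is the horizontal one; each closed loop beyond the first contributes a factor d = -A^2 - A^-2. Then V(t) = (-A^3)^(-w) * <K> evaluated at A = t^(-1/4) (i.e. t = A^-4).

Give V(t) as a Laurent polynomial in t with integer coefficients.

The presented braid s1^-1 s3 s3 s2^-1 s1^-1 s3^-1 s2 s4 s5 on 6 strands reduces by inverse Markov moves (closure unchanged at each step):
  Destabilize: the word has the form β·s5 where s5 occurs only as the final letter (β ∈ B_5); drop it and the last strand → 5 strands.
  Destabilize: the word has the form β·s4 where s4 occurs only as the final letter (β ∈ B_4); drop it and the last strand → 4 strands.
Reduced to β = s1^-1 s3 s3 s2^-1 s1^-1 s3^-1 s2 on 4 strands, 7 crossings.
Compute on β:
Braid: s1^-1 s3 s3 s2^-1 s1^-1 s3^-1 s2 on 4 strands, 7 crossings.
Writhe w = (#positive) - (#negative) = 3 - 4 = -1.
State-sum expansion of <K>. There are 2^7 = 128 states.
Smooth each crossing (0=||, 1=⌣⌢); contribution A^(Σ sign_k(1-2s_k)) * d^(L-1).
Tabulate the states by total A-exponent and number of loops L (A-exp: L × count):
  A^7: L=2 ×1
  A^5: L=1 ×3, L=3 ×4
  A^3: L=2 ×17, L=4 ×4
  A^1: L=1 ×12, L=3 ×22, L=5 ×1
  A^-1: L=2 ×26, L=4 ×9
  A^-3: L=1 ×4, L=3 ×16, L=5 ×1
  A^-5: L=2 ×4, L=4 ×3
  A^-7: L=3 ×1
Each group contributes A^e * Σ count * d^(L-1):
Powers of d = -A^2 - A^-2: d^2 = A^4 + 2 + A^-4; d^3 = -A^6 - 3*A^2 - 3*A^-2 - A^-6; d^4 = A^8 + 4*A^4 + 6 + 4*A^-4 + A^-8.
  A^7 * (d) = -A^9 - A^5
  A^5 * (3 + 4*d^2) = 4*A^9 + 11*A^5 + 4*A
  A^3 * (17*d + 4*d^3) = -4*A^9 - 29*A^5 - 29*A - 4*A^-3
  A^1 * (12 + 22*d^2 + d^4) = A^9 + 26*A^5 + 62*A + 26*A^-3 + A^-7
  A^-1 * (26*d + 9*d^3) = -9*A^5 - 53*A - 53*A^-3 - 9*A^-7
  A^-3 * (4 + 16*d^2 + d^4) = A^5 + 20*A + 42*A^-3 + 20*A^-7 + A^-11
  A^-5 * (4*d + 3*d^3) = -3*A - 13*A^-3 - 13*A^-7 - 3*A^-11
  A^-7 * (d^2) = A^-3 + 2*A^-7 + A^-11
Summing the groups: <K> = -A^5 + A - A^-3 + A^-7 - A^-11
Normalise by the writhe: (-A^3)^(-w) = (-A^3)^(1) = -A^3, so f(A) = -A^3 * <K> = A^8 - A^4 + 1 - A^-4 + A^-8.
Substitute A = t^(-1/4), i.e. A^e → t^(-e/4): V(t) = t^2 - t + 1 - t^-1 + t^-2

Answer: t^2 - t + 1 - t^-1 + t^-2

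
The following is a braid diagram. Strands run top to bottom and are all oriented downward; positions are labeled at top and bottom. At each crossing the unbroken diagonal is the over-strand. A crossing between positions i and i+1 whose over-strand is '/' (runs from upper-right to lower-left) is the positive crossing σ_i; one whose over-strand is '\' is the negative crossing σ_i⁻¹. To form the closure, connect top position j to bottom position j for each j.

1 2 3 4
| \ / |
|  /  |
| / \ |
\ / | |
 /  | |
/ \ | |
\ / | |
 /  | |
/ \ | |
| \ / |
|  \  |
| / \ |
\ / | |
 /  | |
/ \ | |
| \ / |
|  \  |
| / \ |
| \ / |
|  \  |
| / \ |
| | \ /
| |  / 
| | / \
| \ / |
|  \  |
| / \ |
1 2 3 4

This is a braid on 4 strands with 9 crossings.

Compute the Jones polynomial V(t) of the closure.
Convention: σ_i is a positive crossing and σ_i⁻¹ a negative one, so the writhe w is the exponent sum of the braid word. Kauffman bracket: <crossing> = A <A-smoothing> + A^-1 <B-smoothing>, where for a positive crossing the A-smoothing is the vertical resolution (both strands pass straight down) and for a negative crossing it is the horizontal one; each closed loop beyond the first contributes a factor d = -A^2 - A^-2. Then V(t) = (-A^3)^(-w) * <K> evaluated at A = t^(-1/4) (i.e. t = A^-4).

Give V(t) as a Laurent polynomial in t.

Reading the diagram top to bottom ('/'-over between positions i,i+1 = s_i, '\'-over = s_i^-1): braid word = s2 s1 s1 s2^-1 s1 s2^-1 s2^-1 s3 s2^-1.
The presented braid s2 s1 s1 s2^-1 s1 s2^-1 s2^-1 s3 s2^-1 on 4 strands reduces by inverse Markov moves (closure unchanged at each step):
  Deconjugate: the word is γ·β·γ⁻¹ with γ = s2 (prefix) and γ⁻¹ = s2^-1 (suffix); strip both.
  Destabilize: the word has the form β·s3 where s3 occurs only as the final letter (β ∈ B_3); drop it and the last strand → 3 strands.
Reduced to β = s1 s1 s2^-1 s1 s2^-1 s2^-1 on 3 strands, 6 crossings.
Compute on β:
Braid: s1 s1 s2^-1 s1 s2^-1 s2^-1 on 3 strands, 6 crossings.
Writhe w = (#positive) - (#negative) = 3 - 3 = 0.
Enumerate smoothing states for the bracket polynomial. There are 2^6 = 64 states.
For each crossing: s=0 is the vertical smoothing, s=1 horizontal. Crossing k contributes A^(sign_k * (1 - 2*s_k)); loop factor d = -A^2 - A^-2.
Tabulate the states by total A-exponent and number of loops L (A-exp: L × count):
  A^6: L=4 ×1
  A^4: L=3 ×6
  A^2: L=2 ×14, L=4 ×1
  A^0: L=1 ×13, L=3 ×7
  A^-2: L=2 ×14, L=4 ×1
  A^-4: L=3 ×6
  A^-6: L=4 ×1
Each group contributes A^e * Σ count * d^(L-1):
Powers of d = -A^2 - A^-2: d^2 = A^4 + 2 + A^-4; d^3 = -A^6 - 3*A^2 - 3*A^-2 - A^-6.
  A^6 * (d^3) = -A^12 - 3*A^8 - 3*A^4 - 1
  A^4 * (6*d^2) = 6*A^8 + 12*A^4 + 6
  A^2 * (14*d + d^3) = -A^8 - 17*A^4 - 17 - A^-4
  A^0 * (13 + 7*d^2) = 7*A^4 + 27 + 7*A^-4
  A^-2 * (14*d + d^3) = -A^4 - 17 - 17*A^-4 - A^-8
  A^-4 * (6*d^2) = 6 + 12*A^-4 + 6*A^-8
  A^-6 * (d^3) = -1 - 3*A^-4 - 3*A^-8 - A^-12
Summing the groups: <K> = -A^12 + 2*A^8 - 2*A^4 + 3 - 2*A^-4 + 2*A^-8 - A^-12
Normalise by the writhe: (-A^3)^(-w) = (-A^3)^(0) = 1, so f(A) = 1 * <K> = -A^12 + 2*A^8 - 2*A^4 + 3 - 2*A^-4 + 2*A^-8 - A^-12.
Substitute A = t^(-1/4), i.e. A^e → t^(-e/4): V(t) = -t^3 + 2*t^2 - 2*t + 3 - 2*t^-1 + 2*t^-2 - t^-3

Answer: -t^3 + 2*t^2 - 2*t + 3 - 2*t^-1 + 2*t^-2 - t^-3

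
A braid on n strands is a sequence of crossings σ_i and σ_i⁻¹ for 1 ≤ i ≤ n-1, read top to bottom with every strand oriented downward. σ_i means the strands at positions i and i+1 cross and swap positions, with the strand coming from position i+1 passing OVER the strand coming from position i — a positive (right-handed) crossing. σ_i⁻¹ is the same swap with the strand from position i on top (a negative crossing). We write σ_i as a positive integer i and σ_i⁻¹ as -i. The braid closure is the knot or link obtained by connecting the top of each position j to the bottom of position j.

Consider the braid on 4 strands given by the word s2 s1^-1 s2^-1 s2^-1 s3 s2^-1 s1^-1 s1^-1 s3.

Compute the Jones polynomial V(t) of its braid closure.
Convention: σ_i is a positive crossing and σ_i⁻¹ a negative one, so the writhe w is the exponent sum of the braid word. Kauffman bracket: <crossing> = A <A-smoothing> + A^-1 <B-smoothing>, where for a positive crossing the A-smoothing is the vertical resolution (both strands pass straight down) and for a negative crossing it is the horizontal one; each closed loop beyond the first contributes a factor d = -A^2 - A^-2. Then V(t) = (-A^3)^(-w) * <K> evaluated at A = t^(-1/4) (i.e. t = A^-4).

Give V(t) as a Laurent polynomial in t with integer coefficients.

t - 2 + 4*t^-1 - 5*t^-2 + 6*t^-3 - 5*t^-4 + 4*t^-5 - 3*t^-6 + t^-7

Derivation:
Braid: s2 s1^-1 s2^-1 s2^-1 s3 s2^-1 s1^-1 s1^-1 s3 on 4 strands, 9 crossings.
Writhe w = (#positive) - (#negative) = 3 - 6 = -3.
Enumerate smoothing states for the bracket polynomial. There are 2^9 = 512 states.
Smooth each crossing (0=||, 1=⌣⌢); contribution A^(Σ sign_k(1-2s_k)) * d^(L-1).
Tabulate the states by total A-exponent and number of loops L (A-exp: L × count):
  A^9: L=6 ×1
  A^7: L=5 ×9
  A^5: L=4 ×35, L=6 ×1
  A^3: L=3 ×73, L=5 ×11
  A^1: L=2 ×82, L=4 ×43, L=6 ×1
  A^-1: L=1 ×40, L=3 ×79, L=5 ×7
  A^-3: L=2 ×63, L=4 ×21
  A^-5: L=1 ×9, L=3 ×26, L=5 ×1
  A^-7: L=2 ×6, L=4 ×3
  A^-9: L=3 ×1
Each group contributes A^e * Σ count * d^(L-1):
Powers of d = -A^2 - A^-2: d^2 = A^4 + 2 + A^-4; d^3 = -A^6 - 3*A^2 - 3*A^-2 - A^-6; d^4 = A^8 + 4*A^4 + 6 + 4*A^-4 + A^-8; d^5 = -A^10 - 5*A^6 - 10*A^2 - 10*A^-2 - 5*A^-6 - A^-10.
  A^9 * (d^5) = -A^19 - 5*A^15 - 10*A^11 - 10*A^7 - 5*A^3 - A^-1
  A^7 * (9*d^4) = 9*A^15 + 36*A^11 + 54*A^7 + 36*A^3 + 9*A^-1
  A^5 * (35*d^3 + d^5) = -A^15 - 40*A^11 - 115*A^7 - 115*A^3 - 40*A^-1 - A^-5
  A^3 * (73*d^2 + 11*d^4) = 11*A^11 + 117*A^7 + 212*A^3 + 117*A^-1 + 11*A^-5
  A^1 * (82*d + 43*d^3 + d^5) = -A^11 - 48*A^7 - 221*A^3 - 221*A^-1 - 48*A^-5 - A^-9
  A^-1 * (40 + 79*d^2 + 7*d^4) = 7*A^7 + 107*A^3 + 240*A^-1 + 107*A^-5 + 7*A^-9
  A^-3 * (63*d + 21*d^3) = -21*A^3 - 126*A^-1 - 126*A^-5 - 21*A^-9
  A^-5 * (9 + 26*d^2 + d^4) = A^3 + 30*A^-1 + 67*A^-5 + 30*A^-9 + A^-13
  A^-7 * (6*d + 3*d^3) = -3*A^-1 - 15*A^-5 - 15*A^-9 - 3*A^-13
  A^-9 * (d^2) = A^-5 + 2*A^-9 + A^-13
Summing the groups: <K> = -A^19 + 3*A^15 - 4*A^11 + 5*A^7 - 6*A^3 + 5*A^-1 - 4*A^-5 + 2*A^-9 - A^-13
Normalise by the writhe: (-A^3)^(-w) = (-A^3)^(3) = -A^9, so f(A) = -A^9 * <K> = A^28 - 3*A^24 + 4*A^20 - 5*A^16 + 6*A^12 - 5*A^8 + 4*A^4 - 2 + A^-4.
Substitute A = t^(-1/4), i.e. A^e → t^(-e/4): V(t) = t - 2 + 4*t^-1 - 5*t^-2 + 6*t^-3 - 5*t^-4 + 4*t^-5 - 3*t^-6 + t^-7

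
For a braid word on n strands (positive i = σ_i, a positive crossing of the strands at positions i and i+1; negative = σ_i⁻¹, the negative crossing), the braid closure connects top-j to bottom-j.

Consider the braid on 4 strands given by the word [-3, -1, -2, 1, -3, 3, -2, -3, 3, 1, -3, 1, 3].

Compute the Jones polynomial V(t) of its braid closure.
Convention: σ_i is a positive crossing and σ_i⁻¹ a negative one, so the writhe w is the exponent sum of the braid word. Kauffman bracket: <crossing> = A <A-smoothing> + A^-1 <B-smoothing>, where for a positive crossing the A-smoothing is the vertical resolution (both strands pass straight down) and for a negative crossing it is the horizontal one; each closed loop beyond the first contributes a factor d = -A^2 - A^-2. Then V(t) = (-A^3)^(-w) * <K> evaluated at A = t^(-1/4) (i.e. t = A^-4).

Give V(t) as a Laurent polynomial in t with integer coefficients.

t^2 - t + 1 - t^-1 + t^-2

Derivation:
The presented braid s3^-1 s1^-1 s2^-1 s1 s3^-1 s3 s2^-1 s3^-1 s3 s1 s3^-1 s1 s3 on 4 strands reduces by inverse Markov moves (closure unchanged at each step):
  Deconjugate: the word is γ·β·γ⁻¹ with γ = s3^-1 s1^-1 (prefix) and γ⁻¹ = s1 s3 (suffix); strip both.
Reduced to β = s2^-1 s1 s3^-1 s3 s2^-1 s3^-1 s3 s1 s3^-1 on 4 strands, 9 crossings.
Compute on β:
First cancel adjacent σ_i σ_i⁻¹ pairs (Reidemeister II — same braid, same closure): s2^-1 s1 s3^-1 s3 s2^-1 s3^-1 s3 s1 s3^-1 → s2^-1 s1 s2^-1 s1 s3^-1.
Braid: s2^-1 s1 s2^-1 s1 s3^-1 on 4 strands, 5 crossings.
Writhe w = (#positive) - (#negative) = 2 - 3 = -1.
State-sum expansion of <K>. There are 2^5 = 32 states.
Each crossing splits two ways (0=vertical, 1=horizontal). The state's weight is A^(#A-smoothings - #B-smoothings) * d^(loops - 1).
  state 00000: A-exp=-1, loops=4, term = A^-1 * d^3
  state 00001: A-exp=+1, loops=3, term = A^1 * d^2
  state 00010: A-exp=-3, loops=3, term = A^-3 * d^2
  state 00011: A-exp=-1, loops=2, term = A^-1 * d^1
  state 00100: A-exp=+1, loops=3, term = A^1 * d^2
  state 00101: A-exp=+3, loops=2, term = A^3 * d^1
  state 00110: A-exp=-1, loops=2, term = A^-1 * d^1
  state 00111: A-exp=+1, loops=1, term = A^1 * d^0
  state 01000: A-exp=-3, loops=3, term = A^-3 * d^2
  state 01001: A-exp=-1, loops=2, term = A^-1 * d^1
  state 01010: A-exp=-5, loops=4, term = A^-5 * d^3
  state 01011: A-exp=-3, loops=3, term = A^-3 * d^2
  state 01100: A-exp=-1, loops=2, term = A^-1 * d^1
  state 01101: A-exp=+1, loops=1, term = A^1 * d^0
  state 01110: A-exp=-3, loops=3, term = A^-3 * d^2
  state 01111: A-exp=-1, loops=2, term = A^-1 * d^1
  state 10000: A-exp=+1, loops=3, term = A^1 * d^2
  state 10001: A-exp=+3, loops=2, term = A^3 * d^1
  state 10010: A-exp=-1, loops=2, term = A^-1 * d^1
  state 10011: A-exp=+1, loops=1, term = A^1 * d^0
  state 10100: A-exp=+3, loops=4, term = A^3 * d^3
  state 10101: A-exp=+5, loops=3, term = A^5 * d^2
  state 10110: A-exp=+1, loops=3, term = A^1 * d^2
  state 10111: A-exp=+3, loops=2, term = A^3 * d^1
  state 11000: A-exp=-1, loops=2, term = A^-1 * d^1
  state 11001: A-exp=+1, loops=1, term = A^1 * d^0
  state 11010: A-exp=-3, loops=3, term = A^-3 * d^2
  state 11011: A-exp=-1, loops=2, term = A^-1 * d^1
  state 11100: A-exp=+1, loops=3, term = A^1 * d^2
  state 11101: A-exp=+3, loops=2, term = A^3 * d^1
  state 11110: A-exp=-1, loops=2, term = A^-1 * d^1
  state 11111: A-exp=+1, loops=1, term = A^1 * d^0
Collect the terms by A-exponent (count of states per loop number):
Powers of d = -A^2 - A^-2: d^2 = A^4 + 2 + A^-4; d^3 = -A^6 - 3*A^2 - 3*A^-2 - A^-6.
  A^5 * (d^2) = A^9 + 2*A^5 + A
  A^3 * (4*d + d^3) = -A^9 - 7*A^5 - 7*A - A^-3
  A^1 * (5 + 5*d^2) = 5*A^5 + 15*A + 5*A^-3
  A^-1 * (9*d + d^3) = -A^5 - 12*A - 12*A^-3 - A^-7
  A^-3 * (5*d^2) = 5*A + 10*A^-3 + 5*A^-7
  A^-5 * (d^3) = -A - 3*A^-3 - 3*A^-7 - A^-11
Summing the groups: <K> = -A^5 + A - A^-3 + A^-7 - A^-11
Normalise by the writhe: (-A^3)^(-w) = (-A^3)^(1) = -A^3, so f(A) = -A^3 * <K> = A^8 - A^4 + 1 - A^-4 + A^-8.
Substitute A = t^(-1/4), i.e. A^e → t^(-e/4): V(t) = t^2 - t + 1 - t^-1 + t^-2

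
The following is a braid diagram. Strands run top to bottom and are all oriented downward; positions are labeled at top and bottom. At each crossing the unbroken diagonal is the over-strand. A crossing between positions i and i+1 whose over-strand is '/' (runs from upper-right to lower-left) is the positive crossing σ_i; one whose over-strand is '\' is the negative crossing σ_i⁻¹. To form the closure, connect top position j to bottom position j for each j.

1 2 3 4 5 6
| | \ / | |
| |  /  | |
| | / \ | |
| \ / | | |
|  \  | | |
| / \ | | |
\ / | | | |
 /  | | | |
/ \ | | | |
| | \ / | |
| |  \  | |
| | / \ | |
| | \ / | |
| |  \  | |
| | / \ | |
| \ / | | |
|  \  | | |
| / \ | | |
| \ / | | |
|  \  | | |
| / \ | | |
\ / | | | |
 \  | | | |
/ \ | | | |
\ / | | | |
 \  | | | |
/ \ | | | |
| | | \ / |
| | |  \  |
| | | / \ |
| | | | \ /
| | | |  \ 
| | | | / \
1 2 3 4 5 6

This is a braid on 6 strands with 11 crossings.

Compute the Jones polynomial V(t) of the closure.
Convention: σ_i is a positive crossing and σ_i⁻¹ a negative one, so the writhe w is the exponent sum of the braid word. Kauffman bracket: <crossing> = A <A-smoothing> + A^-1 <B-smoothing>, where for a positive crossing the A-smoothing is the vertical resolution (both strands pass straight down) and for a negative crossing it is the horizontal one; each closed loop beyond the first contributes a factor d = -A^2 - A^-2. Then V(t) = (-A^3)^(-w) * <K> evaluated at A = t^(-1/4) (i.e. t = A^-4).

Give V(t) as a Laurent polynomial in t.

t^-1 - t^-2 + 2*t^-3 - 2*t^-4 + 2*t^-5 - t^-6 + t^-7 - t^-8

Derivation:
Reading the diagram top to bottom ('/'-over between positions i,i+1 = s_i, '\'-over = s_i^-1): braid word = s3 s2^-1 s1 s3^-1 s3^-1 s2^-1 s2^-1 s1^-1 s1^-1 s4^-1 s5^-1.
The presented braid s3 s2^-1 s1 s3^-1 s3^-1 s2^-1 s2^-1 s1^-1 s1^-1 s4^-1 s5^-1 on 6 strands reduces by inverse Markov moves (closure unchanged at each step):
  Destabilize: the word has the form β·s5^-1 where s5^-1 occurs only as the final letter (β ∈ B_5); drop it and the last strand → 5 strands.
  Destabilize: the word has the form β·s4^-1 where s4^-1 occurs only as the final letter (β ∈ B_4); drop it and the last strand → 4 strands.
Reduced to β = s3 s2^-1 s1 s3^-1 s3^-1 s2^-1 s2^-1 s1^-1 s1^-1 on 4 strands, 9 crossings.
Compute on β:
Braid: s3 s2^-1 s1 s3^-1 s3^-1 s2^-1 s2^-1 s1^-1 s1^-1 on 4 strands, 9 crossings.
Writhe w = (#positive) - (#negative) = 2 - 7 = -5.
Enumerate smoothing states for the bracket polynomial. There are 2^9 = 512 states.
For each crossing: s=0 is the vertical smoothing, s=1 horizontal. Crossing k contributes A^(sign_k * (1 - 2*s_k)); loop factor d = -A^2 - A^-2.
Tabulate the states by total A-exponent and number of loops L (A-exp: L × count):
  A^9: L=5 ×1
  A^7: L=4 ×9
  A^5: L=3 ×31, L=5 ×5
  A^3: L=2 ×48, L=4 ×35, L=6 ×1
  A^1: L=1 ×28, L=3 ×86, L=5 ×12
  A^-1: L=2 ×82, L=4 ×43, L=6 ×1
  A^-3: L=1 ×20, L=3 ×58, L=5 ×6
  A^-5: L=2 ×25, L=4 ×11
  A^-7: L=1 ×3, L=3 ×6
  A^-9: L=2 ×1
Each group contributes A^e * Σ count * d^(L-1):
Powers of d = -A^2 - A^-2: d^2 = A^4 + 2 + A^-4; d^3 = -A^6 - 3*A^2 - 3*A^-2 - A^-6; d^4 = A^8 + 4*A^4 + 6 + 4*A^-4 + A^-8; d^5 = -A^10 - 5*A^6 - 10*A^2 - 10*A^-2 - 5*A^-6 - A^-10.
  A^9 * (d^4) = A^17 + 4*A^13 + 6*A^9 + 4*A^5 + A
  A^7 * (9*d^3) = -9*A^13 - 27*A^9 - 27*A^5 - 9*A
  A^5 * (31*d^2 + 5*d^4) = 5*A^13 + 51*A^9 + 92*A^5 + 51*A + 5*A^-3
  A^3 * (48*d + 35*d^3 + d^5) = -A^13 - 40*A^9 - 163*A^5 - 163*A - 40*A^-3 - A^-7
  A^1 * (28 + 86*d^2 + 12*d^4) = 12*A^9 + 134*A^5 + 272*A + 134*A^-3 + 12*A^-7
  A^-1 * (82*d + 43*d^3 + d^5) = -A^9 - 48*A^5 - 221*A - 221*A^-3 - 48*A^-7 - A^-11
  A^-3 * (20 + 58*d^2 + 6*d^4) = 6*A^5 + 82*A + 172*A^-3 + 82*A^-7 + 6*A^-11
  A^-5 * (25*d + 11*d^3) = -11*A - 58*A^-3 - 58*A^-7 - 11*A^-11
  A^-7 * (3 + 6*d^2) = 6*A^-3 + 15*A^-7 + 6*A^-11
  A^-9 * (d) = -A^-7 - A^-11
Summing the groups: <K> = A^17 - A^13 + A^9 - 2*A^5 + 2*A - 2*A^-3 + A^-7 - A^-11
Normalise by the writhe: (-A^3)^(-w) = (-A^3)^(5) = -A^15, so f(A) = -A^15 * <K> = -A^32 + A^28 - A^24 + 2*A^20 - 2*A^16 + 2*A^12 - A^8 + A^4.
Substitute A = t^(-1/4), i.e. A^e → t^(-e/4): V(t) = t^-1 - t^-2 + 2*t^-3 - 2*t^-4 + 2*t^-5 - t^-6 + t^-7 - t^-8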